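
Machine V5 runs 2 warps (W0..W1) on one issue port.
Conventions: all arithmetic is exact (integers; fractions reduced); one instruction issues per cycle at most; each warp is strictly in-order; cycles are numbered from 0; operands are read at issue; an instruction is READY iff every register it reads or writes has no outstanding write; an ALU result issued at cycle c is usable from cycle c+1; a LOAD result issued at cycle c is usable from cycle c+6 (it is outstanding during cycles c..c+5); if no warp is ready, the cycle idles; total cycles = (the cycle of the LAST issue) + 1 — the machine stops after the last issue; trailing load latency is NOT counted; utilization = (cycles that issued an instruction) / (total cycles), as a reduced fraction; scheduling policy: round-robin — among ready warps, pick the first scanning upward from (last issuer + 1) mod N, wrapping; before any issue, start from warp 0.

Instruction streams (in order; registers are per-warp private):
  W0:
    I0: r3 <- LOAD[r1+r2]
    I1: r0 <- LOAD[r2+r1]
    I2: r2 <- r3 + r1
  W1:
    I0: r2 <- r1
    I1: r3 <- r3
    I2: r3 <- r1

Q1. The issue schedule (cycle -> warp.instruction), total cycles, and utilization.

cycle 0: W0.I0
cycle 1: W1.I0
cycle 2: W0.I1
cycle 3: W1.I1
cycle 4: W1.I2
cycle 5: idle
cycle 6: W0.I2

Answer: 7 cycles, utilization 6/7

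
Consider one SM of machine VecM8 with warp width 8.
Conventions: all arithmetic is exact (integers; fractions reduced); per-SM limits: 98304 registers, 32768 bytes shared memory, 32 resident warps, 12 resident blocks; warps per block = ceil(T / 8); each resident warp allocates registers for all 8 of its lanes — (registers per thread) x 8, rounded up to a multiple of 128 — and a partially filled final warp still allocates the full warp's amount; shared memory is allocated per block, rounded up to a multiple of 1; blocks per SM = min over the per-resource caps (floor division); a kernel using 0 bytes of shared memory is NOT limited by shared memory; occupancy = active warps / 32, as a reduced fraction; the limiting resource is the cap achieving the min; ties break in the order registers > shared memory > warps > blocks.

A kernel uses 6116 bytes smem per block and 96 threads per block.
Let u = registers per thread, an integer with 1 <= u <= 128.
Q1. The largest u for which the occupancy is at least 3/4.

Answer: u = 128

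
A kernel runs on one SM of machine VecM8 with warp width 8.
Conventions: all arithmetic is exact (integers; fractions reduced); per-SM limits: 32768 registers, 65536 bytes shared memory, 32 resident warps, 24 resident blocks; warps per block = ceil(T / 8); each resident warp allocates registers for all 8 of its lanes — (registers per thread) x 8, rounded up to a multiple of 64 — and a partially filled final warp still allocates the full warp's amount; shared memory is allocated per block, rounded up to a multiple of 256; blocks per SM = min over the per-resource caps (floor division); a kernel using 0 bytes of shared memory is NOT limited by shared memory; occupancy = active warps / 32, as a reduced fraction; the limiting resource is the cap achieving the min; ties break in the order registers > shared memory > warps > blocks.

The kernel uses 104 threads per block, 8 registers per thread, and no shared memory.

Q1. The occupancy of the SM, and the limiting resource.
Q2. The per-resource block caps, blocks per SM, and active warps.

Answer: occupancy 13/16, limited by warps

registers: 39 blocks
shared memory: no limit (kernel uses none)
warps: 2 blocks
blocks: 24 blocks

Answer: 2 blocks, 26 active warps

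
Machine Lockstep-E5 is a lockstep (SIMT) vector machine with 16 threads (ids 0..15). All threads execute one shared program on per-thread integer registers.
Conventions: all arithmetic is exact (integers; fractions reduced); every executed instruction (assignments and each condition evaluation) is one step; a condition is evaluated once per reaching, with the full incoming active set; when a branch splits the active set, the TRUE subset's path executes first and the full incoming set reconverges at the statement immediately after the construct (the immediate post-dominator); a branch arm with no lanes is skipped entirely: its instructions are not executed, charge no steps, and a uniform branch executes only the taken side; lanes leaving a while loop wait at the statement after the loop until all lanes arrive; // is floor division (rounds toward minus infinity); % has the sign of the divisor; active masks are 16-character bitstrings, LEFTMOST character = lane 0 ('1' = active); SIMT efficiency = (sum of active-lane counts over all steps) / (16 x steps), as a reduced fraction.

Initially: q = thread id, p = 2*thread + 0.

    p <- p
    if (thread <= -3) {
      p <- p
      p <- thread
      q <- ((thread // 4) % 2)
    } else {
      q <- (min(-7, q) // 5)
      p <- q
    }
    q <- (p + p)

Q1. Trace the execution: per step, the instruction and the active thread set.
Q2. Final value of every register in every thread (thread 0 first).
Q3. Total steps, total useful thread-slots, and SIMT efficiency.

step 0: p <- p                       1111111111111111
step 1: eval (thread <= -3)          1111111111111111
step 2: q <- (min(-7, q) // 5)       1111111111111111
step 3: p <- q                       1111111111111111
step 4: q <- (p + p)                 1111111111111111

Answer: 5 steps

q: -4,-4,-4,-4,-4,-4,-4,-4,-4,-4,-4,-4,-4,-4,-4,-4
p: -2,-2,-2,-2,-2,-2,-2,-2,-2,-2,-2,-2,-2,-2,-2,-2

steps = 5; useful = 80; efficiency = 80/80 = 1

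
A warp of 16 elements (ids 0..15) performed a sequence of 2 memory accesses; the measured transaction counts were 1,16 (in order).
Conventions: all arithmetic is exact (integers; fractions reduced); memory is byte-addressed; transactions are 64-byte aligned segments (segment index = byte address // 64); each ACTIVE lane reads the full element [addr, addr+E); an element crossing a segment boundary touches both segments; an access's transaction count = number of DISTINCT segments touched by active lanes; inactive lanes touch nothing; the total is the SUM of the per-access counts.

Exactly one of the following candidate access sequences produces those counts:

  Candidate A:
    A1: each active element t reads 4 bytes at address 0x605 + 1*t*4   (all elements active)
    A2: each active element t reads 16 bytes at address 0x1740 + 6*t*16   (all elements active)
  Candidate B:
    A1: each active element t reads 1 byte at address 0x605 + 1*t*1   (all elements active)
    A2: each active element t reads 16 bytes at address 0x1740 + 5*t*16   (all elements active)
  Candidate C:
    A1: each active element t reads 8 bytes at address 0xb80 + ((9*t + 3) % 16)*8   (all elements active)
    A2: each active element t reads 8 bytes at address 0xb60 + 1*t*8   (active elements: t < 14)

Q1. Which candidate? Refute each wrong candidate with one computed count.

A: A1 gives 2 transactions, not 1
C: A1 gives 2 transactions, not 1
B: all counts match (1,16)

Answer: B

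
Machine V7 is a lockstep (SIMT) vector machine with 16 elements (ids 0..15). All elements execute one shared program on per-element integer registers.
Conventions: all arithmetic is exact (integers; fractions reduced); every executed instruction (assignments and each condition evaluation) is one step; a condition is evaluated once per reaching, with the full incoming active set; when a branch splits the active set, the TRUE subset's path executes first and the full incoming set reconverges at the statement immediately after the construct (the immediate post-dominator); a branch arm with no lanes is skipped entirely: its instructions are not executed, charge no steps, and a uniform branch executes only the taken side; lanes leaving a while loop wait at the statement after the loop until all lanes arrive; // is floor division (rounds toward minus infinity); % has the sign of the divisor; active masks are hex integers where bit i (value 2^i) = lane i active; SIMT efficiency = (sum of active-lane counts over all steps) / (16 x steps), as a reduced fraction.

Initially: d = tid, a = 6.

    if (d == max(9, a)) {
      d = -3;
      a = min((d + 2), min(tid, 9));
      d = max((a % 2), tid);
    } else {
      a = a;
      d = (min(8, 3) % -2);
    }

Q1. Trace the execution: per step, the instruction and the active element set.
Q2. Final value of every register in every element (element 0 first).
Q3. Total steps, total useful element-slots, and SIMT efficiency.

step 0: eval (d == max(9, a))        0xffff
step 1: d <- -3                      0x0200
step 2: a <- min((d + 2), min(tid, 9)) 0x0200
step 3: d <- max((a % 2), tid)       0x0200
step 4: a <- a                       0xfdff
step 5: d <- (min(8, 3) % -2)        0xfdff

Answer: 6 steps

d: -1,-1,-1,-1,-1,-1,-1,-1,-1,9,-1,-1,-1,-1,-1,-1
a: 6,6,6,6,6,6,6,6,6,-1,6,6,6,6,6,6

steps = 6; useful = 49; efficiency = 49/96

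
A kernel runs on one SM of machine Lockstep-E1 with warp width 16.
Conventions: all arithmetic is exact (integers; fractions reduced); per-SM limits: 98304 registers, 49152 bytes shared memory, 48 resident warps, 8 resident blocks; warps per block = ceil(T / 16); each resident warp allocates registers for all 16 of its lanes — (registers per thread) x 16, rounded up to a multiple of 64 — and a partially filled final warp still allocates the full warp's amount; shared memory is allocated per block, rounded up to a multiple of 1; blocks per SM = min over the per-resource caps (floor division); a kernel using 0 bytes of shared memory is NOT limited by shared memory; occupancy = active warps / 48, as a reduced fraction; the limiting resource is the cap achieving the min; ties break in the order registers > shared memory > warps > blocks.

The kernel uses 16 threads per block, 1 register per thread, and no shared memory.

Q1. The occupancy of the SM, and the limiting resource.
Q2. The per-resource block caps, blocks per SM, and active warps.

Answer: occupancy 1/6, limited by blocks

registers: 1536 blocks
shared memory: no limit (kernel uses none)
warps: 48 blocks
blocks: 8 blocks

Answer: 8 blocks, 8 active warps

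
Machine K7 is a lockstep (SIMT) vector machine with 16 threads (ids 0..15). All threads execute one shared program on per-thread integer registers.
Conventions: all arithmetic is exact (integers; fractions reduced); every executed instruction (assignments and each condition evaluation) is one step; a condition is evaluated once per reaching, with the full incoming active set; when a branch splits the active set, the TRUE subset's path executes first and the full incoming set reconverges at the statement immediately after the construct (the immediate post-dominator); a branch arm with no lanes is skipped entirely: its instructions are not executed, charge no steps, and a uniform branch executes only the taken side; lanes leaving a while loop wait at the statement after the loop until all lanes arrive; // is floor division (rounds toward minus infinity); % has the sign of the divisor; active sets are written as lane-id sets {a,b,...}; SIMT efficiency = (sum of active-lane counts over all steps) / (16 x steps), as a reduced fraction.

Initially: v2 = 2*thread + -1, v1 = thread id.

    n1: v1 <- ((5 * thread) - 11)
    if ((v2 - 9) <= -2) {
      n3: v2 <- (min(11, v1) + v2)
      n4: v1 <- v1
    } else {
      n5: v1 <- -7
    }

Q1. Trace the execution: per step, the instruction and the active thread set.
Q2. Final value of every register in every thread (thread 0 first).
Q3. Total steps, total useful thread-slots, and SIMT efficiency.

step 0: v1 <- ((5 * thread) - 11)    {0,1,2,3,4,5,6,7,8,9,10,11,12,13,14,15}
step 1: eval ((v2 - 9) <= -2)        {0,1,2,3,4,5,6,7,8,9,10,11,12,13,14,15}
step 2: v2 <- (min(11, v1) + v2)     {0,1,2,3,4}
step 3: v1 <- v1                     {0,1,2,3,4}
step 4: v1 <- -7                     {5,6,7,8,9,10,11,12,13,14,15}

Answer: 5 steps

v2: -12,-5,2,9,16,9,11,13,15,17,19,21,23,25,27,29
v1: -11,-6,-1,4,9,-7,-7,-7,-7,-7,-7,-7,-7,-7,-7,-7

steps = 5; useful = 53; efficiency = 53/80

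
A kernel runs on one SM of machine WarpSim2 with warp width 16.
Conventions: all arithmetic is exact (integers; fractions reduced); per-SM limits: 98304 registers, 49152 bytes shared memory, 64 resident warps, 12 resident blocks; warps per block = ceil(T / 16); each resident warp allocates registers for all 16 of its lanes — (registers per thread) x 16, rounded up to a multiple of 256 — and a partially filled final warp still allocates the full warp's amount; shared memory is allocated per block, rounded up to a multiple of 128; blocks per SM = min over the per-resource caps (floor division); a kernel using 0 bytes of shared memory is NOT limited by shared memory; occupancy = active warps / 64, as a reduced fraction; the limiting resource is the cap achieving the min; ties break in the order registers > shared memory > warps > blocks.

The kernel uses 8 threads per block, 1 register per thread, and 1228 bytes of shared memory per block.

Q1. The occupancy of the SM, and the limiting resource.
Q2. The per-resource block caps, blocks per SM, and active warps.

Answer: occupancy 3/16, limited by blocks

registers: 384 blocks
shared memory: 38 blocks
warps: 64 blocks
blocks: 12 blocks

Answer: 12 blocks, 12 active warps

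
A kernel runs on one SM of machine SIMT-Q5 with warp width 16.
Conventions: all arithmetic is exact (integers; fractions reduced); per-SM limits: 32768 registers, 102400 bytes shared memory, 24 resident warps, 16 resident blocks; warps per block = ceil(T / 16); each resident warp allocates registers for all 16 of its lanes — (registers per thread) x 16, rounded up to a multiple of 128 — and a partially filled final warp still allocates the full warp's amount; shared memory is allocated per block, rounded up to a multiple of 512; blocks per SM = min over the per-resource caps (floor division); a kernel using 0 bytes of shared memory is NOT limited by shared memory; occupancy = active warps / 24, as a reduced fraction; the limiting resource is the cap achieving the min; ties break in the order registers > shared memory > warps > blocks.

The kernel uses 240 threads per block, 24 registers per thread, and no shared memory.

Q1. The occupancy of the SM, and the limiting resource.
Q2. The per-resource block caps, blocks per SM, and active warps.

Answer: occupancy 5/8, limited by warps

registers: 5 blocks
shared memory: no limit (kernel uses none)
warps: 1 block
blocks: 16 blocks

Answer: 1 block, 15 active warps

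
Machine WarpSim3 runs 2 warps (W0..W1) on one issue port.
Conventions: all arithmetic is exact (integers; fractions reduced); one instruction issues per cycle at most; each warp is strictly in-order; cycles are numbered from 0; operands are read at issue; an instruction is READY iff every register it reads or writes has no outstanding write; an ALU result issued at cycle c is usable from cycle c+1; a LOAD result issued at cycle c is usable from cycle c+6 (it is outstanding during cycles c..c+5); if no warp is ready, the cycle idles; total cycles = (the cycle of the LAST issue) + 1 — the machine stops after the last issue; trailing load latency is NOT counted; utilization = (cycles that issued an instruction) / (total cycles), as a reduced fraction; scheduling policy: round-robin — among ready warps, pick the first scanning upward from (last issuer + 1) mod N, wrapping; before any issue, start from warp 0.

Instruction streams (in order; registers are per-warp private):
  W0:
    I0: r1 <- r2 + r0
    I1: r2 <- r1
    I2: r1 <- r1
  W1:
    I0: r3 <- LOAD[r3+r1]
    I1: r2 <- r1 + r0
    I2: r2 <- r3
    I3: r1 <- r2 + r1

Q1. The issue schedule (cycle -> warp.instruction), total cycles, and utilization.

cycle 0: W0.I0
cycle 1: W1.I0
cycle 2: W0.I1
cycle 3: W1.I1
cycle 4: W0.I2
cycle 5: idle
cycle 6: idle
cycle 7: W1.I2
cycle 8: W1.I3

Answer: 9 cycles, utilization 7/9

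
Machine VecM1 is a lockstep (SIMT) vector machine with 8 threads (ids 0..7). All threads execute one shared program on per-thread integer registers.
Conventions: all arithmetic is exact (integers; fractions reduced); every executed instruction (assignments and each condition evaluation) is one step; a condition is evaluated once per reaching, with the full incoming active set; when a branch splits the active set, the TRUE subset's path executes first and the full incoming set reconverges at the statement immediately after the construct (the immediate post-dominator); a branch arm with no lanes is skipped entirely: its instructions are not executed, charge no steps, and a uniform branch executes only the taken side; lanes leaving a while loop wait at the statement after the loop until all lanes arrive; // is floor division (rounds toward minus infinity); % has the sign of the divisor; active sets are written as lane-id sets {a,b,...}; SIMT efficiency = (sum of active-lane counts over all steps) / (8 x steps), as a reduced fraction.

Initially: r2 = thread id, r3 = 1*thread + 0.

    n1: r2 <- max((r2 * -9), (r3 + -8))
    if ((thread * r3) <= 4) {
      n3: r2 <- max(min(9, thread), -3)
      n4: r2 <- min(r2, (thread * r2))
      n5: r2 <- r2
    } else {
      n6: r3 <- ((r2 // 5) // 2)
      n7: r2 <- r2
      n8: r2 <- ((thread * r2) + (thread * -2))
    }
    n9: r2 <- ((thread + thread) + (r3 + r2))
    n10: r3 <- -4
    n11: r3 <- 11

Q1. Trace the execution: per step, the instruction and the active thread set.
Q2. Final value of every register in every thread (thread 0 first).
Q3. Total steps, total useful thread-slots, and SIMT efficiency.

step 0: r2 <- max((r2 * -9), (r3 + -8)) {0,1,2,3,4,5,6,7}
step 1: eval ((thread * r3) <= 4)    {0,1,2,3,4,5,6,7}
step 2: r2 <- max(min(9, thread), -3) {0,1,2}
step 3: r2 <- min(r2, (thread * r2)) {0,1,2}
step 4: r2 <- r2                     {0,1,2}
step 5: r3 <- ((r2 // 5) // 2)       {3,4,5,6,7}
step 6: r2 <- r2                     {3,4,5,6,7}
step 7: r2 <- ((thread * r2) + (thread * -2)) {3,4,5,6,7}
step 8: r2 <- ((thread + thread) + (r3 + r2)) {0,1,2,3,4,5,6,7}
step 9: r3 <- -4                     {0,1,2,3,4,5,6,7}
step 10: r3 <- 11                     {0,1,2,3,4,5,6,7}

Answer: 11 steps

r2: 0,4,8,-16,-17,-16,-13,-8
r3: 11,11,11,11,11,11,11,11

steps = 11; useful = 64; efficiency = 64/88 = 8/11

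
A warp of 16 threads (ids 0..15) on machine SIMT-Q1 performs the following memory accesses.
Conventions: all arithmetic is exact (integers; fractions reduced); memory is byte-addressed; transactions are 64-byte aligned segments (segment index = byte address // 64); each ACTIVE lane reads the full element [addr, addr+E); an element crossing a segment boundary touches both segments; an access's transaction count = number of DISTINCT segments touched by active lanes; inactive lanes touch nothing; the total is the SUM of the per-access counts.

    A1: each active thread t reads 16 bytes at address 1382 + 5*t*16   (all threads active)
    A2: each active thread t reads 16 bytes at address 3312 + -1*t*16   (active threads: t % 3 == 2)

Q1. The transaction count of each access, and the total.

A1: 20 transactions
A2: 4 transactions

Answer: 20,4; total 24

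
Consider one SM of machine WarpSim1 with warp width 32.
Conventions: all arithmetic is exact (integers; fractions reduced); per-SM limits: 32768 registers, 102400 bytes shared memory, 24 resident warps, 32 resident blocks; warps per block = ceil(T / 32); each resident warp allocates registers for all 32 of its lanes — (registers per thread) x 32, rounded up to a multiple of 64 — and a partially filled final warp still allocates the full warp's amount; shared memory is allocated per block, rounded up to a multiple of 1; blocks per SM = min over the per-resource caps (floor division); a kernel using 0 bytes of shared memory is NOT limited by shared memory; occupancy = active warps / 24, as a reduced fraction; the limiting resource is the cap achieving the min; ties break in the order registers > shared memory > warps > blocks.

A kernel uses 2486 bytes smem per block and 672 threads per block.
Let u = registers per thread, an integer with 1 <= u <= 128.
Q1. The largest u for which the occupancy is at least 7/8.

Answer: u = 48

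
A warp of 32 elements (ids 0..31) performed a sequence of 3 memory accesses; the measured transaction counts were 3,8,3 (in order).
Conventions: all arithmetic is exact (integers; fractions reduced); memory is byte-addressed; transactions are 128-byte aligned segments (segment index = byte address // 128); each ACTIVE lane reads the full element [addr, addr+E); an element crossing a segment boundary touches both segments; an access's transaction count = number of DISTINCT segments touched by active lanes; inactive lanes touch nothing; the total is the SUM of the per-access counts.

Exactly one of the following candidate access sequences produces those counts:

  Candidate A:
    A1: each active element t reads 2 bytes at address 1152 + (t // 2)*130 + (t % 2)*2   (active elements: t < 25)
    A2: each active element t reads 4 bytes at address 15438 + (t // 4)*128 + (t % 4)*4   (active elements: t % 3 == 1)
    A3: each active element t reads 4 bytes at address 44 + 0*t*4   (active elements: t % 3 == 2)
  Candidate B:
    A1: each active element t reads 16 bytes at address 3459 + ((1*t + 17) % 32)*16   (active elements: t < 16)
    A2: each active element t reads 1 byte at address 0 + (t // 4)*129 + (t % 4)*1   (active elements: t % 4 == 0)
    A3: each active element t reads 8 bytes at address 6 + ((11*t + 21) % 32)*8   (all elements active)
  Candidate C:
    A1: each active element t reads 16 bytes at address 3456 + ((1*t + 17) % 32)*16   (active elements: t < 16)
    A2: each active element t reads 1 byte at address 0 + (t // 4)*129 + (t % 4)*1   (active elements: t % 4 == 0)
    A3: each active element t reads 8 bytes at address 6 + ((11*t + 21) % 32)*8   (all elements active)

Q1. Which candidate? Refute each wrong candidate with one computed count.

A: A1 gives 13 transactions, not 3
B: A1 gives 4 transactions, not 3
C: all counts match (3,8,3)

Answer: C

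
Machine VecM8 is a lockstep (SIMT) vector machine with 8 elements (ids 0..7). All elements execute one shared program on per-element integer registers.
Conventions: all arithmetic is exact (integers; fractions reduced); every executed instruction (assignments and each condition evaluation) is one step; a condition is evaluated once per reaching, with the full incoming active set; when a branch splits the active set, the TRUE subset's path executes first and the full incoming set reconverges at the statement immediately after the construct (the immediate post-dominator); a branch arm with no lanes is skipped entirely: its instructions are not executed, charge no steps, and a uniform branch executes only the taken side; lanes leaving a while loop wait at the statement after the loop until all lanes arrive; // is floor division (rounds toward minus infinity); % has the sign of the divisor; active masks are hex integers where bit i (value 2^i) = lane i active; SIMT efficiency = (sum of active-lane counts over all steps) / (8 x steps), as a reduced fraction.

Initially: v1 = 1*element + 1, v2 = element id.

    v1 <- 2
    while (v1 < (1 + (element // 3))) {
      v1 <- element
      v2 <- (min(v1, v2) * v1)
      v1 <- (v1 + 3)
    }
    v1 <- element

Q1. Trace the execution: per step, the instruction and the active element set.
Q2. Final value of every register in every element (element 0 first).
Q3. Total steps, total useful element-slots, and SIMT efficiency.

step 0: v1 <- 2                      0xff
step 1: eval (v1 < (1 + (element // 3))) 0xff
step 2: v1 <- element                0xc0
step 3: v2 <- (min(v1, v2) * v1)     0xc0
step 4: v1 <- (v1 + 3)               0xc0
step 5: eval (v1 < (1 + (element // 3))) 0xc0
step 6: v1 <- element                0xff

Answer: 7 steps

v1: 0,1,2,3,4,5,6,7
v2: 0,1,2,3,4,5,36,49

steps = 7; useful = 32; efficiency = 32/56 = 4/7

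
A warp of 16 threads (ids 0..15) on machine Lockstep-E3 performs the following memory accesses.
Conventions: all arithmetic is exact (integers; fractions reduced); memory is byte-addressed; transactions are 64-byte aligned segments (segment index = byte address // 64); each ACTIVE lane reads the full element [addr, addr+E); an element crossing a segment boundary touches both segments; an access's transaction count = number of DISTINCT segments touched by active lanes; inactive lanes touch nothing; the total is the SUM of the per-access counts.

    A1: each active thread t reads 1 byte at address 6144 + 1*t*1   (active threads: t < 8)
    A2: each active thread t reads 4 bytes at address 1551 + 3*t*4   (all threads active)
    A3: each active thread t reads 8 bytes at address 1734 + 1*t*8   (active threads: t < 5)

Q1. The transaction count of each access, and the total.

A1: 1 transaction
A2: 4 transactions
A3: 1 transaction

Answer: 1,4,1; total 6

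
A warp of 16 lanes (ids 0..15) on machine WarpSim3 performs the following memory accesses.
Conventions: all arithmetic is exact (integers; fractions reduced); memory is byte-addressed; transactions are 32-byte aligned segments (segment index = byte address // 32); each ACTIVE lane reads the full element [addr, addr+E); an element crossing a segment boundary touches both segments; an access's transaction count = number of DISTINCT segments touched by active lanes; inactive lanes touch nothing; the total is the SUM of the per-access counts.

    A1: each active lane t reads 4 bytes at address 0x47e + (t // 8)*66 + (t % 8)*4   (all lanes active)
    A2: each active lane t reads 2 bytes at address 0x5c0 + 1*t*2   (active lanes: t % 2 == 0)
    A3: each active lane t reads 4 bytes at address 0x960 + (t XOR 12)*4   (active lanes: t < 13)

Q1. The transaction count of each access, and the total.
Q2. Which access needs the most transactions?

A1: 3 transactions
A2: 1 transaction
A3: 2 transactions

Answer: 3,1,2; total 6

Answer: A1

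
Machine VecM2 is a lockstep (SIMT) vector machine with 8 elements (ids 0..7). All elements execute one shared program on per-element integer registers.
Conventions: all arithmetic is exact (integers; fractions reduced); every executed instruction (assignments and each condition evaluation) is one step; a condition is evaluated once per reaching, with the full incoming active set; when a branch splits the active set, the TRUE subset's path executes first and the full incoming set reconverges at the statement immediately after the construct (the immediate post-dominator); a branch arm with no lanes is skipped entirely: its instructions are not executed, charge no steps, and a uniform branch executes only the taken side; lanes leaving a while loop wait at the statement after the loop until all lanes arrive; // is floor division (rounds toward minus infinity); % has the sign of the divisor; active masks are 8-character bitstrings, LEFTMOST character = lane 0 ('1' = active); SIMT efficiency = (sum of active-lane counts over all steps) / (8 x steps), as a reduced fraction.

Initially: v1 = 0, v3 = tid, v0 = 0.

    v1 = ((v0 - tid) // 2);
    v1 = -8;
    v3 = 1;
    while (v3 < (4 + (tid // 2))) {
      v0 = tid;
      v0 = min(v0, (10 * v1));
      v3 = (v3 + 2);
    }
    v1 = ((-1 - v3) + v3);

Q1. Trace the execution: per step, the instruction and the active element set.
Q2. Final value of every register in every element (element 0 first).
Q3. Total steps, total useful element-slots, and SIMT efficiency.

step 0: v1 <- ((v0 - tid) // 2)      11111111
step 1: v1 <- -8                     11111111
step 2: v3 <- 1                      11111111
step 3: eval (v3 < (4 + (tid // 2))) 11111111
step 4: v0 <- tid                    11111111
step 5: v0 <- min(v0, (10 * v1))     11111111
step 6: v3 <- (v3 + 2)               11111111
step 7: eval (v3 < (4 + (tid // 2))) 11111111
step 8: v0 <- tid                    11111111
step 9: v0 <- min(v0, (10 * v1))     11111111
step 10: v3 <- (v3 + 2)               11111111
step 11: eval (v3 < (4 + (tid // 2))) 11111111
step 12: v0 <- tid                    00001111
step 13: v0 <- min(v0, (10 * v1))     00001111
step 14: v3 <- (v3 + 2)               00001111
step 15: eval (v3 < (4 + (tid // 2))) 00001111
step 16: v1 <- ((-1 - v3) + v3)       11111111

Answer: 17 steps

v1: -1,-1,-1,-1,-1,-1,-1,-1
v3: 5,5,5,5,7,7,7,7
v0: -80,-80,-80,-80,-80,-80,-80,-80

steps = 17; useful = 120; efficiency = 120/136 = 15/17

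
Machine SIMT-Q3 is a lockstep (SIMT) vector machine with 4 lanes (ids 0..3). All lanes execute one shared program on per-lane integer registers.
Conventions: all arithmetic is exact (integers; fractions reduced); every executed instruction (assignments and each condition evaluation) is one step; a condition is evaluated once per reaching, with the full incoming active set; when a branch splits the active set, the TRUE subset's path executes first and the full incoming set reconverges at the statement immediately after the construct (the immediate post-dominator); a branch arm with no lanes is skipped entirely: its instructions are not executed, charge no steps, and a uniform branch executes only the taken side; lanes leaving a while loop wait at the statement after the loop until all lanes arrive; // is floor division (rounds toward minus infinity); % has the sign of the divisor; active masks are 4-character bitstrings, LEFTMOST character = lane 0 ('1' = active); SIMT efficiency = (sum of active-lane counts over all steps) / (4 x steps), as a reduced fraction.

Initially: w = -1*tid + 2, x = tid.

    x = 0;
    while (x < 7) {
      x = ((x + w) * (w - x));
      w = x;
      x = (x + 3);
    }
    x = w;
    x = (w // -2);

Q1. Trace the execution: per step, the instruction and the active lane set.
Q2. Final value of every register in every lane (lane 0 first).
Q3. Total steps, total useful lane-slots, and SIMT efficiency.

step 0: x <- 0                       1111
step 1: eval (x < 7)                 1111
step 2: x <- ((x + w) * (w - x))     1111
step 3: w <- x                       1111
step 4: x <- (x + 3)                 1111
step 5: eval (x < 7)                 1111
step 6: x <- ((x + w) * (w - x))     0111
step 7: w <- x                       0111
step 8: x <- (x + 3)                 0111
step 9: eval (x < 7)                 0111
step 10: x <- ((x + w) * (w - x))     0111
step 11: w <- x                       0111
step 12: x <- (x + 3)                 0111
step 13: eval (x < 7)                 0111
step 14: x <- w                       1111
step 15: x <- (w // -2)               1111

Answer: 16 steps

w: 4,81,45,81
x: -2,-41,-23,-41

steps = 16; useful = 56; efficiency = 56/64 = 7/8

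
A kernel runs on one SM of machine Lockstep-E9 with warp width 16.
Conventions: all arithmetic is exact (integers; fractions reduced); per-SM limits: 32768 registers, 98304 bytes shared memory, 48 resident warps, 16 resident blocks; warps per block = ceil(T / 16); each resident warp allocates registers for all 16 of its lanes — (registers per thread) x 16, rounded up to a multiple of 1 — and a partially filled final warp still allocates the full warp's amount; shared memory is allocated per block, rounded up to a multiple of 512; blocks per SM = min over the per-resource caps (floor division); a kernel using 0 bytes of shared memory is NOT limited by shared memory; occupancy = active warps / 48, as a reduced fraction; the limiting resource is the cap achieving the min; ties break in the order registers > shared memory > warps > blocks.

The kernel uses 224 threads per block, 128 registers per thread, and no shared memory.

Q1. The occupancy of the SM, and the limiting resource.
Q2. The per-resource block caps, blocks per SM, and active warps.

Answer: occupancy 7/24, limited by registers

registers: 1 block
shared memory: no limit (kernel uses none)
warps: 3 blocks
blocks: 16 blocks

Answer: 1 block, 14 active warps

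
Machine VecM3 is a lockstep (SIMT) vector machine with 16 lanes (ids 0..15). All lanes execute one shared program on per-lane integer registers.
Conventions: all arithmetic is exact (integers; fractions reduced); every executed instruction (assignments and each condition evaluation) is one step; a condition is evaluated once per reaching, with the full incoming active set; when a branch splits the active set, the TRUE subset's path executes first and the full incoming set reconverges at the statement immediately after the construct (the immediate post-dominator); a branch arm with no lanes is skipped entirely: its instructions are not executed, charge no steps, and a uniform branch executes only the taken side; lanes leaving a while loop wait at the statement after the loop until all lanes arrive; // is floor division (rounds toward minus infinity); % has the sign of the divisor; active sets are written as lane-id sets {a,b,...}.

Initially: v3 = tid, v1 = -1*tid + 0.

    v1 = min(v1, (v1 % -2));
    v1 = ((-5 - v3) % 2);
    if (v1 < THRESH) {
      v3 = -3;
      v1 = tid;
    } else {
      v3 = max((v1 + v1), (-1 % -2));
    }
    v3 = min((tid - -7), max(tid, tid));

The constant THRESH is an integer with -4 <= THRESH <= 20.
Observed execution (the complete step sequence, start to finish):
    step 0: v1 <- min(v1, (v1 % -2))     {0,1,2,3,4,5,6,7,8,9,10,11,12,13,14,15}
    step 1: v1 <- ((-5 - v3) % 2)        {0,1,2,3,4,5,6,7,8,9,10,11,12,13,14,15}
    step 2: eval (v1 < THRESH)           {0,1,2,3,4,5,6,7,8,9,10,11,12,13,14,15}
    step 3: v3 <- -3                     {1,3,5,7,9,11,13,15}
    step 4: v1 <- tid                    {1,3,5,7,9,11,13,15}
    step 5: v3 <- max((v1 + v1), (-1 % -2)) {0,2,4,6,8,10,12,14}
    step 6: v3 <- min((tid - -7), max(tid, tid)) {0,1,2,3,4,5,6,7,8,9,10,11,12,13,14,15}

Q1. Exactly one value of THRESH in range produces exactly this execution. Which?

Answer: THRESH = 1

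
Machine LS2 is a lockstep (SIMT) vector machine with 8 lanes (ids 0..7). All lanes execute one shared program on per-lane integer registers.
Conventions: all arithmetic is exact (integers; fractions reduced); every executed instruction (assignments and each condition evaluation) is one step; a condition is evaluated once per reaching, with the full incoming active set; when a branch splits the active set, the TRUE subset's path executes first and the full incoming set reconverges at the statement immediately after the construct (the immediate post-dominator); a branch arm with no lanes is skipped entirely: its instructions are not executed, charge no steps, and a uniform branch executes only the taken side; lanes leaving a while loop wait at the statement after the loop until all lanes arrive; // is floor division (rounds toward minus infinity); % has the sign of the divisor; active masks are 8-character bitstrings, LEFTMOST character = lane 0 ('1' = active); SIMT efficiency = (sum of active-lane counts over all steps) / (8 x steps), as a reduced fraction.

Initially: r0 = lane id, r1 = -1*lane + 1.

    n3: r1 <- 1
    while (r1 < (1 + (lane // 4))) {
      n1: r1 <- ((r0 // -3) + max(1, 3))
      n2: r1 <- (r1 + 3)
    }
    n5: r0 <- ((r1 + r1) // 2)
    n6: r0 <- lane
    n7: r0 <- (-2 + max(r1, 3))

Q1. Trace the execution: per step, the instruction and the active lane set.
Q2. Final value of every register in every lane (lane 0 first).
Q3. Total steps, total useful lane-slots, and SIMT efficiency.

step 0: r1 <- 1                      11111111
step 1: eval (r1 < (1 + (lane // 4))) 11111111
step 2: r1 <- ((r0 // -3) + max(1, 3)) 00001111
step 3: r1 <- (r1 + 3)               00001111
step 4: eval (r1 < (1 + (lane // 4))) 00001111
step 5: r0 <- ((r1 + r1) // 2)       11111111
step 6: r0 <- lane                   11111111
step 7: r0 <- (-2 + max(r1, 3))      11111111

Answer: 8 steps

r0: 1,1,1,1,2,2,2,1
r1: 1,1,1,1,4,4,4,3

steps = 8; useful = 52; efficiency = 52/64 = 13/16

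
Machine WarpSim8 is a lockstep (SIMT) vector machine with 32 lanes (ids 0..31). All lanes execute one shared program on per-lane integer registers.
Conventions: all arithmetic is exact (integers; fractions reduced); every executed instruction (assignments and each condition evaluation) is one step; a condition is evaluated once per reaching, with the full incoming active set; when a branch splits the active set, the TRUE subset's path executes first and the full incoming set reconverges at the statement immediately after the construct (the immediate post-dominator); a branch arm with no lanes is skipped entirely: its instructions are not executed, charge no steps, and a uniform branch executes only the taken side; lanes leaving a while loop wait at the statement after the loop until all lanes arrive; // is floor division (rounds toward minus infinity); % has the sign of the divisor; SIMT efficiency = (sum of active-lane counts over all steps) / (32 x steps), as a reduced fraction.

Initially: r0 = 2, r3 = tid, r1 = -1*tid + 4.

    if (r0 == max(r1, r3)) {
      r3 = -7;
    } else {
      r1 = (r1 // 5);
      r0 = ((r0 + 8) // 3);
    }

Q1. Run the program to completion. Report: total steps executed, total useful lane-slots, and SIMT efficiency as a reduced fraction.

Answer: 4 steps, 95 useful, 95/128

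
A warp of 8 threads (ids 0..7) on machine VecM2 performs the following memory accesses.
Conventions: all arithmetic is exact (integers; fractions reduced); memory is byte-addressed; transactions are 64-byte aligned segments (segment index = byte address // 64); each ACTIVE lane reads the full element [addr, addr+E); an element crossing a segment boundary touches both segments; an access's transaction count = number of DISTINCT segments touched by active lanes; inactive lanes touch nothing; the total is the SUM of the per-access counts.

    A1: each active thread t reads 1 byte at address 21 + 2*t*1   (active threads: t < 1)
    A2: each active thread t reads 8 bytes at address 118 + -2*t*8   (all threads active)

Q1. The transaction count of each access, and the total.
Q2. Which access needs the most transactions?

A1: 1 transaction
A2: 2 transactions

Answer: 1,2; total 3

Answer: A2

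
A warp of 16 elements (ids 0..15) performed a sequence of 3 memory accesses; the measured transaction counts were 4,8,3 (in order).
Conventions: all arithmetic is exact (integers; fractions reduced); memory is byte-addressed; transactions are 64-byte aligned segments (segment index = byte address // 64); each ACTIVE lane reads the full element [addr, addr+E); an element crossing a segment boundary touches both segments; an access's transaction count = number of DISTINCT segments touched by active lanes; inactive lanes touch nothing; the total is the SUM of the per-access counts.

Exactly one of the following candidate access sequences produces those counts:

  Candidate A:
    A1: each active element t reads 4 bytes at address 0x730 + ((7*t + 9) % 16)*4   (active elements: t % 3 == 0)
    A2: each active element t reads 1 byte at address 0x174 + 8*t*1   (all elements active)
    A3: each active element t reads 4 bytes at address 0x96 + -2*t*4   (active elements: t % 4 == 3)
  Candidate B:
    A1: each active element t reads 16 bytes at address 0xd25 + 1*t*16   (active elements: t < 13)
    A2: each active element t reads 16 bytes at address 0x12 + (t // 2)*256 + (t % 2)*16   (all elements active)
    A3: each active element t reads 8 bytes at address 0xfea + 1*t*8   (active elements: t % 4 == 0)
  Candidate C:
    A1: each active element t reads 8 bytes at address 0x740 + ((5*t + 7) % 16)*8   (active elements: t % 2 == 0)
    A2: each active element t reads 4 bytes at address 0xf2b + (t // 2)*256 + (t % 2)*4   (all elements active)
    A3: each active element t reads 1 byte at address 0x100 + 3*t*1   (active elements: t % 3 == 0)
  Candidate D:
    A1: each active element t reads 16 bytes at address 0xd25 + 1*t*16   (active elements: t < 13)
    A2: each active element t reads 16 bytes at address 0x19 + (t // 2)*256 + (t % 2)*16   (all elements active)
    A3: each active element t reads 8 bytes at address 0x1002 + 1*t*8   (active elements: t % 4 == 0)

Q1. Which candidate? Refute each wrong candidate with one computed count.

A: A1 gives 2 transactions, not 4
C: A1 gives 2 transactions, not 4
D: A3 gives 2 transactions, not 3
B: all counts match (4,8,3)

Answer: B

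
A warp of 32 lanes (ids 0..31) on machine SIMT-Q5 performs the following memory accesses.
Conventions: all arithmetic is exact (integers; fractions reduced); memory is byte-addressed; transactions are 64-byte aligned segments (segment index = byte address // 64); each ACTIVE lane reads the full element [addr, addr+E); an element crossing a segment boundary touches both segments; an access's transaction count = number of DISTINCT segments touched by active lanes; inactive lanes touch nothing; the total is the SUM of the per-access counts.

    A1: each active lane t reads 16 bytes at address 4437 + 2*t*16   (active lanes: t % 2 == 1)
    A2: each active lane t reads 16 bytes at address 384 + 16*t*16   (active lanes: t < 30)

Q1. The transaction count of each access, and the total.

A1: 17 transactions
A2: 30 transactions

Answer: 17,30; total 47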